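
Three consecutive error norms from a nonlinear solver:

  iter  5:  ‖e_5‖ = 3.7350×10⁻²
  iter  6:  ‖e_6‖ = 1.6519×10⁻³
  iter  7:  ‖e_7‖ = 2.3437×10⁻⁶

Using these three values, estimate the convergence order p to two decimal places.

p ≈ ln(‖e_7‖/‖e_6‖) / ln(‖e_6‖/‖e_5‖)
  = ln(2.3437×10⁻⁶/1.6519×10⁻³) / ln(1.6519×10⁻³/3.7350×10⁻²)
  = ln(0.00141879) / ln(0.0442276)
  = -6.55795 / -3.11841 ≈ 2.10298

2.10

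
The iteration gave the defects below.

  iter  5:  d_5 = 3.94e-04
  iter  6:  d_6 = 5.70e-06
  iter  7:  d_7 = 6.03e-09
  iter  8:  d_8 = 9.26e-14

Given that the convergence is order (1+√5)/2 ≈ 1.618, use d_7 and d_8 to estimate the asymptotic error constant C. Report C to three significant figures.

C ≈ d_8 / d_7^1.618
  = 9.26e-14 / (6.03e-09)^1.618
  = 9.26e-14 / 5.01826e-14 ≈ 1.8453

1.85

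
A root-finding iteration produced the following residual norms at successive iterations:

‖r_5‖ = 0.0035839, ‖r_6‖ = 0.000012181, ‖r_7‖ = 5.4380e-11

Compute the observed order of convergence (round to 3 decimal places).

2.167

p ≈ ln(‖r_7‖/‖r_6‖) / ln(‖r_6‖/‖r_5‖)
  = ln(5.4380e-11/0.000012181) / ln(0.000012181/0.0035839)
  = ln(4.46433e-06) / ln(0.00339881)
  = -12.319391 / -5.684330 ≈ 2.167255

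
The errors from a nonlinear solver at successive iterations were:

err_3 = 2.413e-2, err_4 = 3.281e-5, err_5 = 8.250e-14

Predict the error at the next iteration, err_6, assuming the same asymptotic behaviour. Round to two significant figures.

First estimate the order: p ≈ ln(err_5/err_4) / ln(err_4/err_3) = ln(8.250e-14/3.281e-5)/ln(3.281e-5/2.413e-2) = ln(2.51448e-09)/ln(0.00135972) ≈ 3.0000.
Then err_6 ≈ err_5·(err_5/err_4)^p = 8.250e-14·(2.51448e-09)^3.0000 = 8.250e-14·1.58981e-26 ≈ 1.312e-39.

1.3e-39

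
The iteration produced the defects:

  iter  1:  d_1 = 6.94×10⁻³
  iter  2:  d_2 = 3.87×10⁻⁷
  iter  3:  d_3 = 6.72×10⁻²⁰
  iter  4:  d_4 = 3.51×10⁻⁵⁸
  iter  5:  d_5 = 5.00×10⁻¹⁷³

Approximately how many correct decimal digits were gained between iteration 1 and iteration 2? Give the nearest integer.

4

Digits gained ≈ log₁₀(d_1/d_2) = log₁₀(6.94×10⁻³/3.87×10⁻⁷) = log₁₀(17932.8) ≈ 4.254.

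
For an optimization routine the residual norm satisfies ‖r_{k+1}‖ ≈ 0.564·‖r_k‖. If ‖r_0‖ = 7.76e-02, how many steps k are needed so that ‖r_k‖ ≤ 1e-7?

After k steps, ‖r_k‖ ≈ 7.76e-02·0.564^k.
Need 0.564^k ≤ 1e-7/7.76e-02 = 1.28866e-06.
k ≥ ln(1.28866e-06)/ln(0.564) = -13.5619/-0.57270 = 23.681.
Smallest integer k = 24.

24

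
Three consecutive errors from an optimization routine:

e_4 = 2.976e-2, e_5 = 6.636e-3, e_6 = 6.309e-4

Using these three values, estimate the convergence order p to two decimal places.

1.57

p ≈ ln(e_6/e_5) / ln(e_5/e_4)
  = ln(6.309e-4/6.636e-3) / ln(6.636e-3/2.976e-2)
  = ln(0.0950723) / ln(0.222984)
  = -2.35312 / -1.50066 ≈ 1.56806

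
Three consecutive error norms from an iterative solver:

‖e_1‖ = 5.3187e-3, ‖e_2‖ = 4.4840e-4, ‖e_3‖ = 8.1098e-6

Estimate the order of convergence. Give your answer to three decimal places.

p ≈ ln(‖e_3‖/‖e_2‖) / ln(‖e_2‖/‖e_1‖)
  = ln(8.1098e-6/4.4840e-4) / ln(4.4840e-4/5.3187e-3)
  = ln(0.0180861) / ln(0.0843063)
  = -4.012612 / -2.473299 ≈ 1.622372

1.622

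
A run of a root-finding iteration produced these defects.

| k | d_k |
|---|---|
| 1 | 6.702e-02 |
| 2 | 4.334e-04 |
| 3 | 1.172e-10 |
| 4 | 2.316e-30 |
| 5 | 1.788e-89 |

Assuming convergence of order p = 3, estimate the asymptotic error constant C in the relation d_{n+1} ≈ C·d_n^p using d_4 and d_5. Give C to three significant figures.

C ≈ d_5 / d_4^3
  = 1.788e-89 / (2.316e-30)^3
  = 1.788e-89 / 1.24227e-89 ≈ 1.4393

1.44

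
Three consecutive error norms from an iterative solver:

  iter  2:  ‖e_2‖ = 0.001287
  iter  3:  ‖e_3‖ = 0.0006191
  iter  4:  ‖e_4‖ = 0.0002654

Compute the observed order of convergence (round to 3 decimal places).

1.157

p ≈ ln(‖e_4‖/‖e_3‖) / ln(‖e_3‖/‖e_2‖)
  = ln(0.0002654/0.0006191) / ln(0.0006191/0.001287)
  = ln(0.428687) / ln(0.481041)
  = -0.847028 / -0.731803 ≈ 1.157454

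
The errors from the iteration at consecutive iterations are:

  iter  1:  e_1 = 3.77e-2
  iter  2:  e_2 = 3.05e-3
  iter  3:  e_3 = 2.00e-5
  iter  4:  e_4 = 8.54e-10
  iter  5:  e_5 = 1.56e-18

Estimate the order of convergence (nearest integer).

Consecutive ratios: e_5/e_4 = 1.56e-18/8.54e-10 = 1.8267e-09, e_4/e_3 = 8.54e-10/2.00e-5 = 4.27e-05.
p ≈ ln(1.8267e-09)/ln(4.27e-05) = -20.1208/-10.0613 ≈ 2.00.
So the convergence is quadratic (order 2).

2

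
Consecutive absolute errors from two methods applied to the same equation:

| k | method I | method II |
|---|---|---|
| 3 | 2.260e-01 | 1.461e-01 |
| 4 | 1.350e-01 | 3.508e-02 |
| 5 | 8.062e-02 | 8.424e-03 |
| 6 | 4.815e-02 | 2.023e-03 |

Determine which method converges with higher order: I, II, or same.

Method I: p ≈ ln(4.815e-02/8.062e-02)/ln(8.062e-02/1.350e-01) ≈ 1.00.
Method II: p ≈ ln(2.023e-03/8.424e-03)/ln(8.424e-03/3.508e-02) ≈ 1.00.
Both orders ≈ 1.0 — effectively the same.

same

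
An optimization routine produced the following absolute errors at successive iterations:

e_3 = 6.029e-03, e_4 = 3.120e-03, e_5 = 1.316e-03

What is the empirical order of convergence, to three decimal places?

1.310

p ≈ ln(e_5/e_4) / ln(e_4/e_3)
  = ln(1.316e-03/3.120e-03) / ln(3.120e-03/6.029e-03)
  = ln(0.421795) / ln(0.517499)
  = -0.863236 / -0.658748 ≈ 1.310419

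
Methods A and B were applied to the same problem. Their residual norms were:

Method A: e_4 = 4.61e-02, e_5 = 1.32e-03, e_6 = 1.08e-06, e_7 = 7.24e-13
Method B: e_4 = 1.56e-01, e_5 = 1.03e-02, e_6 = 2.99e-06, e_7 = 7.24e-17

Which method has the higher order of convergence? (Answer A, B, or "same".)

Method A: p ≈ ln(7.24e-13/1.08e-06)/ln(1.08e-06/1.32e-03) ≈ 2.00.
Method B: p ≈ ln(7.24e-17/2.99e-06)/ln(2.99e-06/1.03e-02) ≈ 3.00.
Method B has the higher order (≈3.0 vs ≈2.0).

B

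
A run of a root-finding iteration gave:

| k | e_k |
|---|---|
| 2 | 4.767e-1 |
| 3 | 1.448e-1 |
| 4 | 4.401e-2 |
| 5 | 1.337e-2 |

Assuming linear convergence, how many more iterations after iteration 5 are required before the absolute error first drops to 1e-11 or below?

18

Rate ρ ≈ e_5/e_4 = 1.337e-2/4.401e-2 = 0.3038.
After j more steps, e_{5+j} ≈ 1.337e-2·ρ^j; need ρ^j ≤ 1e-11/1.337e-2 = 7.47943e-10.
j ≥ ln(7.47943e-10)/ln(0.3038) = -21.0137/-1.19139 = 17.638.
So 18 more iterations are needed.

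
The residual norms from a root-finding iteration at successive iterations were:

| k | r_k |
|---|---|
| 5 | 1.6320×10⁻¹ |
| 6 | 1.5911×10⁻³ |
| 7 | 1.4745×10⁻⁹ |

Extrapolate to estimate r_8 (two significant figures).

1.2e-27

First estimate the order: p ≈ ln(r_7/r_6) / ln(r_6/r_5) = ln(1.4745×10⁻⁹/1.5911×10⁻³)/ln(1.5911×10⁻³/1.6320×10⁻¹) = ln(9.26717e-07)/ln(0.00974939) ≈ 3.0000.
Then r_8 ≈ r_7·(r_7/r_6)^p = 1.4745×10⁻⁹·(9.26717e-07)^3.0000 = 1.4745×10⁻⁹·7.95869e-19 ≈ 1.174e-27.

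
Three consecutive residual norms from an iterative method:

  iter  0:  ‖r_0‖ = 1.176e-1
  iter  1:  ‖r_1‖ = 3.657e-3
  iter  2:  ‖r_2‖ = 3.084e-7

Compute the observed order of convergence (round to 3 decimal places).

p ≈ ln(‖r_2‖/‖r_1‖) / ln(‖r_1‖/‖r_0‖)
  = ln(3.084e-7/3.657e-3) / ln(3.657e-3/1.176e-1)
  = ln(8.43314e-05) / ln(0.0310969)
  = -9.380756 / -3.470647 ≈ 2.702884

2.703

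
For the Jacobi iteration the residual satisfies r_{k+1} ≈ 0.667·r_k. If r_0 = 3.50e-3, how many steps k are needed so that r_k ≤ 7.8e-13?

55

After k steps, r_k ≈ 3.50e-3·0.667^k.
Need 0.667^k ≤ 7.8e-13/3.50e-3 = 2.22857e-10.
k ≥ ln(2.22857e-10)/ln(0.667) = -22.2245/-0.40497 = 54.879.
Smallest integer k = 55.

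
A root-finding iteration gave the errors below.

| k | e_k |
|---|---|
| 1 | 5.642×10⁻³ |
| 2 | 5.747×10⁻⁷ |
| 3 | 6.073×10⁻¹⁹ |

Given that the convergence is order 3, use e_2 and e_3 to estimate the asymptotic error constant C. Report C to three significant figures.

3.20

C ≈ e_3 / e_2^3
  = 6.073×10⁻¹⁹ / (5.747×10⁻⁷)^3
  = 6.073×10⁻¹⁹ / 1.89812e-19 ≈ 3.1995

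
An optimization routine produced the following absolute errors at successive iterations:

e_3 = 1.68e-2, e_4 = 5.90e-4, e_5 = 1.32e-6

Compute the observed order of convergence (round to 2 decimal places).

p ≈ ln(e_5/e_4) / ln(e_4/e_3)
  = ln(1.32e-6/5.90e-4) / ln(5.90e-4/1.68e-2)
  = ln(0.00223729) / ln(0.035119)
  = -6.10249 / -3.34901 ≈ 1.82218

1.82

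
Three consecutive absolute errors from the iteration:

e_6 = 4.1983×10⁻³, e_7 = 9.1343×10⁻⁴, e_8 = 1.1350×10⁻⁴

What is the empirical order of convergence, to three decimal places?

1.367

p ≈ ln(e_8/e_7) / ln(e_7/e_6)
  = ln(1.1350×10⁻⁴/9.1343×10⁻⁴) / ln(9.1343×10⁻⁴/4.1983×10⁻³)
  = ln(0.124257) / ln(0.217571)
  = -2.085403 / -1.525230 ≈ 1.367271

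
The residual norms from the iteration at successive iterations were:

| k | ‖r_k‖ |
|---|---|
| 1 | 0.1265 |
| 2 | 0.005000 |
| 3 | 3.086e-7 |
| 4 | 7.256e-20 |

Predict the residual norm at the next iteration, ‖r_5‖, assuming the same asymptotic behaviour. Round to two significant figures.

First estimate the order: p ≈ ln(‖r_4‖/‖r_3‖) / ln(‖r_3‖/‖r_2‖) = ln(7.256e-20/3.086e-7)/ln(3.086e-7/0.005000) = ln(2.35126e-13)/ln(6.172e-05) ≈ 3.0000.
Then ‖r_5‖ ≈ ‖r_4‖·(‖r_4‖/‖r_3‖)^p = 7.256e-20·(2.35126e-13)^3.0000 = 7.256e-20·1.29988e-38 ≈ 9.432e-58.

9.4e-58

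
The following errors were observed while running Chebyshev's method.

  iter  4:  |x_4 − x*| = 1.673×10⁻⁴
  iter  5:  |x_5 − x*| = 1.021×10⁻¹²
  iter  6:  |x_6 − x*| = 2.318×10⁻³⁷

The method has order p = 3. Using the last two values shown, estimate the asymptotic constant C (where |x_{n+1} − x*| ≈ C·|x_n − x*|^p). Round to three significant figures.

C ≈ |x_6 − x*| / |x_5 − x*|^3
  = 2.318×10⁻³⁷ / (1.021×10⁻¹²)^3
  = 2.318×10⁻³⁷ / 1.06433e-36 ≈ 0.21779

0.218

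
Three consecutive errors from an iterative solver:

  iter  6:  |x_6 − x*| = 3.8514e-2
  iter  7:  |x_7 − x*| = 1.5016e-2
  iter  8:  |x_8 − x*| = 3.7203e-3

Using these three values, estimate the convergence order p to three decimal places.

p ≈ ln(|x_8 − x*|/|x_7 − x*|) / ln(|x_7 − x*|/|x_6 − x*|)
  = ln(3.7203e-3/1.5016e-2) / ln(1.5016e-2/3.8514e-2)
  = ln(0.247756) / ln(0.389884)
  = -1.395311 / -0.941906 ≈ 1.481370

1.481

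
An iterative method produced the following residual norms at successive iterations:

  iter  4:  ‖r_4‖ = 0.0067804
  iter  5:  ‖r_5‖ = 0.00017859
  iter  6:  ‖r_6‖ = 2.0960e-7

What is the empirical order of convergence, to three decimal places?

1.855

p ≈ ln(‖r_6‖/‖r_5‖) / ln(‖r_5‖/‖r_4‖)
  = ln(2.0960e-7/0.00017859) / ln(0.00017859/0.0067804)
  = ln(0.00117364) / ln(0.0263392)
  = -6.747645 / -3.636697 ≈ 1.855432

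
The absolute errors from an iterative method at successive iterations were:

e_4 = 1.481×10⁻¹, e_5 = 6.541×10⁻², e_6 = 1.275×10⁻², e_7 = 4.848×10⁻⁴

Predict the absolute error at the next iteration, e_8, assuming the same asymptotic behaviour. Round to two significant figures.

7.0e-7

First estimate the order: p ≈ ln(e_7/e_6) / ln(e_6/e_5) = ln(4.848×10⁻⁴/1.275×10⁻²)/ln(1.275×10⁻²/6.541×10⁻²) = ln(0.0380235)/ln(0.194924) ≈ 1.9995.
Then e_8 ≈ e_7·(e_7/e_6)^p = 4.848×10⁻⁴·(0.0380235)^1.9995 = 4.848×10⁻⁴·0.00144815 ≈ 7.021e-07.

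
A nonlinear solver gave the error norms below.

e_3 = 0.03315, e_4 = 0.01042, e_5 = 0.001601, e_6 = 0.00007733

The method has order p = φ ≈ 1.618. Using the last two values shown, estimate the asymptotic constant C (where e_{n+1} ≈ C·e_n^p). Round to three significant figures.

2.58

C ≈ e_6 / e_5^1.618
  = 0.00007733 / (0.001601)^1.618
  = 0.00007733 / 2.99713e-05 ≈ 2.5801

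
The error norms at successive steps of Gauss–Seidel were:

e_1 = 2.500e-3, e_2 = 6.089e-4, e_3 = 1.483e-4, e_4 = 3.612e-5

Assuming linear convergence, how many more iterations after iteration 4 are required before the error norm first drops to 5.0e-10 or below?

8

Rate ρ ≈ e_4/e_3 = 3.612e-5/1.483e-4 = 0.2436.
After j more steps, e_{4+j} ≈ 3.612e-5·ρ^j; need ρ^j ≤ 5.0e-10/3.612e-5 = 1.38427e-05.
j ≥ ln(1.38427e-05)/ln(0.2436) = -11.1878/-1.41223 = 7.922.
So 8 more iterations are needed.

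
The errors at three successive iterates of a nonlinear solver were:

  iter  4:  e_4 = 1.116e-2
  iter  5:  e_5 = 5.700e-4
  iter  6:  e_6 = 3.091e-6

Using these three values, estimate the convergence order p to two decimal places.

p ≈ ln(e_6/e_5) / ln(e_5/e_4)
  = ln(3.091e-6/5.700e-4) / ln(5.700e-4/1.116e-2)
  = ln(0.00542281) / ln(0.0510753)
  = -5.21714 / -2.97445 ≈ 1.75398

1.75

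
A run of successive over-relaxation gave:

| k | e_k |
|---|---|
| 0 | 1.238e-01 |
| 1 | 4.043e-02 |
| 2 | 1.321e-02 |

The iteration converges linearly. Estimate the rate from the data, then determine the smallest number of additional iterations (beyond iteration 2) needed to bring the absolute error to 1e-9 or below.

15

Rate ρ ≈ e_2/e_1 = 1.321e-02/4.043e-02 = 0.3267.
After j more steps, e_{2+j} ≈ 1.321e-02·ρ^j; need ρ^j ≤ 1e-9/1.321e-02 = 7.57002e-08.
j ≥ ln(7.57002e-08)/ln(0.3267) = -16.3965/-1.11871 = 14.657.
So 15 more iterations are needed.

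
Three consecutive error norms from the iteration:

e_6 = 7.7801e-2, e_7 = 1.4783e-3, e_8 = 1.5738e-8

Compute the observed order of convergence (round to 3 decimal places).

p ≈ ln(e_8/e_7) / ln(e_7/e_6)
  = ln(1.5738e-8/1.4783e-3) / ln(1.4783e-3/7.7801e-2)
  = ln(1.0646e-05) / ln(0.019001)
  = -11.450326 / -3.963264 ≈ 2.889115

2.889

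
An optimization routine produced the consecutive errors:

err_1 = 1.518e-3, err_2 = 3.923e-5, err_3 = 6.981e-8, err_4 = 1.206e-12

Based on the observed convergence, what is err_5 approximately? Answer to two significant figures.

First estimate the order: p ≈ ln(err_4/err_3) / ln(err_3/err_2) = ln(1.206e-12/6.981e-8)/ln(6.981e-8/3.923e-5) = ln(1.72755e-05)/ln(0.00177951) ≈ 1.7320.
Then err_5 ≈ err_4·(err_4/err_3)^p = 1.206e-12·(1.72755e-05)^1.7320 = 1.206e-12·5.63936e-09 ≈ 6.801e-21.

6.8e-21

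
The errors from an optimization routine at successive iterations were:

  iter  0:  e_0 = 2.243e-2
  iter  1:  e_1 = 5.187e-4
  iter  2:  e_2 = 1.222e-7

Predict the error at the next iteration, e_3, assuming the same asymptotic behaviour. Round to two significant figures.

First estimate the order: p ≈ ln(e_2/e_1) / ln(e_1/e_0) = ln(1.222e-7/5.187e-4)/ln(5.187e-4/2.243e-2) = ln(0.000235589)/ln(0.0231253) ≈ 2.2176.
Then e_3 ≈ e_2·(e_2/e_1)^p = 1.222e-7·(0.000235589)^2.2176 = 1.222e-7·9.01345e-09 ≈ 1.101e-15.

1.1e-15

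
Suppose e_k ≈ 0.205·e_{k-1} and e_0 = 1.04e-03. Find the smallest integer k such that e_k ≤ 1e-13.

15

After k steps, e_k ≈ 1.04e-03·0.205^k.
Need 0.205^k ≤ 1e-13/1.04e-03 = 9.61538e-11.
k ≥ ln(9.61538e-11)/ln(0.205) = -23.0651/-1.58475 = 14.554.
Smallest integer k = 15.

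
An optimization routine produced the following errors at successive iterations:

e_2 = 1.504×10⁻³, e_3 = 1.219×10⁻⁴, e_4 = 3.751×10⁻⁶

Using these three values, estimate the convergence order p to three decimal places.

1.385

p ≈ ln(e_4/e_3) / ln(e_3/e_2)
  = ln(3.751×10⁻⁶/1.219×10⁻⁴) / ln(1.219×10⁻⁴/1.504×10⁻³)
  = ln(0.0307711) / ln(0.0810505)
  = -3.481179 / -2.512683 ≈ 1.385443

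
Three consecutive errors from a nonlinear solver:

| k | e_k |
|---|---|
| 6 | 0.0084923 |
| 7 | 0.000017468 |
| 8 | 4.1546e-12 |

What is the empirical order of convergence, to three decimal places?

2.465

p ≈ ln(e_8/e_7) / ln(e_7/e_6)
  = ln(4.1546e-12/0.000017468) / ln(0.000017468/0.0084923)
  = ln(2.37841e-07) / ln(0.00205692)
  = -15.251663 / -6.186546 ≈ 2.465295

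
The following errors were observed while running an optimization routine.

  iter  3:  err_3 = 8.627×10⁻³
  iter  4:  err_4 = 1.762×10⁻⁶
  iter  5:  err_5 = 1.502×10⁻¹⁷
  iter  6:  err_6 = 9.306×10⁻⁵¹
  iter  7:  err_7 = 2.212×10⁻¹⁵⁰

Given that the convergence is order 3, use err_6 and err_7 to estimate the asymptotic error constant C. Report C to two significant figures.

C ≈ err_7 / err_6^3
  = 2.212×10⁻¹⁵⁰ / (9.306×10⁻⁵¹)^3
  = 2.212×10⁻¹⁵⁰ / 8.05915e-151 ≈ 2.7447

2.7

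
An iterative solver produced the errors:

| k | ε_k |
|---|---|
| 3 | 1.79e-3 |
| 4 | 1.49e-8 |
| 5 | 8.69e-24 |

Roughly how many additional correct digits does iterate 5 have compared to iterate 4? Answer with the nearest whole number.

15

Digits gained ≈ log₁₀(ε_4/ε_5) = log₁₀(1.49e-8/8.69e-24) = log₁₀(1.71461e+15) ≈ 15.234.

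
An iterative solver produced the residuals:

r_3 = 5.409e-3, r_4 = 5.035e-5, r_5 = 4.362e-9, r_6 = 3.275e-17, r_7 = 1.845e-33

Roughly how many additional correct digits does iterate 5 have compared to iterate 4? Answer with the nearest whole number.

Digits gained ≈ log₁₀(r_4/r_5) = log₁₀(5.035e-5/4.362e-9) = log₁₀(11542.9) ≈ 4.062.

4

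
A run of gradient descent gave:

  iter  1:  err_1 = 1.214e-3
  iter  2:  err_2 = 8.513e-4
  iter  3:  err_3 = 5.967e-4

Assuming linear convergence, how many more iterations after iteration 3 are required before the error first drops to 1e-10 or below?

44

Rate ρ ≈ err_3/err_2 = 5.967e-4/8.513e-4 = 0.7009.
After j more steps, err_{3+j} ≈ 5.967e-4·ρ^j; need ρ^j ≤ 1e-10/5.967e-4 = 1.67588e-07.
j ≥ ln(1.67588e-07)/ln(0.7009) = -15.6018/-0.35539 = 43.901.
So 44 more iterations are needed.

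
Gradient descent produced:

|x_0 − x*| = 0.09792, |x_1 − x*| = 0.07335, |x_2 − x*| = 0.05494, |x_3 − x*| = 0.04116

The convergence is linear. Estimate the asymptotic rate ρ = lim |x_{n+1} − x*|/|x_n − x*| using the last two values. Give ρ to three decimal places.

0.749

ρ ≈ |x_3 − x*|/|x_2 − x*| = 0.04116/0.05494 = 0.74918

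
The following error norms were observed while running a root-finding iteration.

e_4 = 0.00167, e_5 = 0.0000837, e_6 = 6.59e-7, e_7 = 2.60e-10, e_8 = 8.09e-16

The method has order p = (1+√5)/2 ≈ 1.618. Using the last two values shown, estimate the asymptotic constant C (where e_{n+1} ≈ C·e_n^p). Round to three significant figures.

2.61

C ≈ e_8 / e_7^1.618
  = 8.09e-16 / (2.60e-10)^1.618
  = 8.09e-16 / 3.10047e-16 ≈ 2.6093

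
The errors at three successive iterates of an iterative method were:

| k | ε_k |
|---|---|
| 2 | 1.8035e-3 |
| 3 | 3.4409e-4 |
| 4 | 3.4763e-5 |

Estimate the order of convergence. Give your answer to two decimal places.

1.38

p ≈ ln(ε_4/ε_3) / ln(ε_3/ε_2)
  = ln(3.4763e-5/3.4409e-4) / ln(3.4409e-4/1.8035e-3)
  = ln(0.101029) / ln(0.19079)
  = -2.29235 / -1.65658 ≈ 1.38378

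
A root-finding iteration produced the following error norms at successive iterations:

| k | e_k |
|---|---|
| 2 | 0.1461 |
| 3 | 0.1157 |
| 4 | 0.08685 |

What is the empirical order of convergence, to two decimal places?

1.23

p ≈ ln(e_4/e_3) / ln(e_3/e_2)
  = ln(0.08685/0.1157) / ln(0.1157/0.1461)
  = ln(0.750648) / ln(0.791923)
  = -0.28682 / -0.23329 ≈ 1.22946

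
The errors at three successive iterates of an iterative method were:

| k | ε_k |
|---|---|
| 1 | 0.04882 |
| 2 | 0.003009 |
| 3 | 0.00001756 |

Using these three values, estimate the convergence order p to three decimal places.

1.846

p ≈ ln(ε_3/ε_2) / ln(ε_2/ε_1)
  = ln(0.00001756/0.003009) / ln(0.003009/0.04882)
  = ln(0.00583583) / ln(0.0616346)
  = -5.143739 / -2.786532 ≈ 1.845929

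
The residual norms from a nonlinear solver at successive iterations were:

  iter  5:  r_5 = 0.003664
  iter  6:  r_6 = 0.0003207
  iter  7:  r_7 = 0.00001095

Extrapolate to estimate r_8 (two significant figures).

1.0e-7

First estimate the order: p ≈ ln(r_7/r_6) / ln(r_6/r_5) = ln(0.00001095/0.0003207)/ln(0.0003207/0.003664) = ln(0.0341441)/ln(0.0875273) ≈ 1.3865.
Then r_8 ≈ r_7·(r_7/r_6)^p = 0.00001095·(0.0341441)^1.3865 = 0.00001095·0.0092564 ≈ 1.014e-07.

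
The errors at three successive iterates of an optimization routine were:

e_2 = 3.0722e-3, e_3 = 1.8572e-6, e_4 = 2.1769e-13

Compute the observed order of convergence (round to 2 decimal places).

p ≈ ln(e_4/e_3) / ln(e_3/e_2)
  = ln(2.1769e-13/1.8572e-6) / ln(1.8572e-6/3.0722e-3)
  = ln(1.17214e-07) / ln(0.000604518)
  = -15.95926 / -7.41108 ≈ 2.15343

2.15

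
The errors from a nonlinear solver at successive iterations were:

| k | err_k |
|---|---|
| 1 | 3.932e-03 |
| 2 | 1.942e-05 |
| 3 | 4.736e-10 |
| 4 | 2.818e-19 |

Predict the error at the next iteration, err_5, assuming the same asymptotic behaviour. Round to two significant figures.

1.0e-37

First estimate the order: p ≈ ln(err_4/err_3) / ln(err_3/err_2) = ln(2.818e-19/4.736e-10)/ln(4.736e-10/1.942e-05) = ln(5.95017e-10)/ln(2.43872e-05) ≈ 2.0000.
Then err_5 ≈ err_4·(err_4/err_3)^p = 2.818e-19·(5.95017e-10)^2.0000 = 2.818e-19·3.54045e-19 ≈ 9.977e-38.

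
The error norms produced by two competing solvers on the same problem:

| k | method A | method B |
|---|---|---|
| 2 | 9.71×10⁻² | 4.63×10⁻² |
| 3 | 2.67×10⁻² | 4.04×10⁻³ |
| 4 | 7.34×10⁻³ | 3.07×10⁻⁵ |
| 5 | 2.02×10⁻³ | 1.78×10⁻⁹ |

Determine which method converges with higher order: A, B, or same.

B

Method A: p ≈ ln(2.02×10⁻³/7.34×10⁻³)/ln(7.34×10⁻³/2.67×10⁻²) ≈ 1.00.
Method B: p ≈ ln(1.78×10⁻⁹/3.07×10⁻⁵)/ln(3.07×10⁻⁵/4.04×10⁻³) ≈ 2.00.
Method B has the higher order (≈2.0 vs ≈1.0).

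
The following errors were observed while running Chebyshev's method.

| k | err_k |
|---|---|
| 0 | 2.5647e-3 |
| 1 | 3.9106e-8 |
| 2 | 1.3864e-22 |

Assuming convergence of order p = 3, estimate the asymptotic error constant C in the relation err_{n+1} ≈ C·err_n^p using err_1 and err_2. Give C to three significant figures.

C ≈ err_2 / err_1^3
  = 1.3864e-22 / (3.9106e-8)^3
  = 1.3864e-22 / 5.9804e-23 ≈ 2.3182

2.32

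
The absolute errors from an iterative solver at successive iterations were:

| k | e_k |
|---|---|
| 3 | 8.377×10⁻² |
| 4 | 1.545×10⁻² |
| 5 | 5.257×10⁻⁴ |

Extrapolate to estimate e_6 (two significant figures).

First estimate the order: p ≈ ln(e_5/e_4) / ln(e_4/e_3) = ln(5.257×10⁻⁴/1.545×10⁻²)/ln(1.545×10⁻²/8.377×10⁻²) = ln(0.0340259)/ln(0.184434) ≈ 1.9998.
Then e_6 ≈ e_5·(e_5/e_4)^p = 5.257×10⁻⁴·(0.0340259)^1.9998 = 5.257×10⁻⁴·0.00115854 ≈ 6.09e-07.

6.1e-7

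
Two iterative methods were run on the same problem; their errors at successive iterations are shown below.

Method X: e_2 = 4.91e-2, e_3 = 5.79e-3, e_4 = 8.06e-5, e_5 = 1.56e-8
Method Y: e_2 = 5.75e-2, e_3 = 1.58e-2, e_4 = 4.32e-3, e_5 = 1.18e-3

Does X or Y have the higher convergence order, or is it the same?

X

Method X: p ≈ ln(1.56e-8/8.06e-5)/ln(8.06e-5/5.79e-3) ≈ 2.00.
Method Y: p ≈ ln(1.18e-3/4.32e-3)/ln(4.32e-3/1.58e-2) ≈ 1.00.
Method X has the higher order (≈2.0 vs ≈1.0).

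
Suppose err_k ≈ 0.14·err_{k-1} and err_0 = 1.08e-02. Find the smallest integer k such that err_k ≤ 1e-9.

After k steps, err_k ≈ 1.08e-02·0.14^k.
Need 0.14^k ≤ 1e-9/1.08e-02 = 9.25926e-08.
k ≥ ln(9.25926e-08)/ln(0.14) = -16.1951/-1.96611 = 8.237.
Smallest integer k = 9.

9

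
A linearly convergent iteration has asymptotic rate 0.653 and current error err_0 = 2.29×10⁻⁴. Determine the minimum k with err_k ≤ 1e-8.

After k steps, err_k ≈ 2.29×10⁻⁴·0.653^k.
Need 0.653^k ≤ 1e-8/2.29×10⁻⁴ = 4.36681e-05.
k ≥ ln(4.36681e-05)/ln(0.653) = -10.0389/-0.42618 = 23.556.
Smallest integer k = 24.

24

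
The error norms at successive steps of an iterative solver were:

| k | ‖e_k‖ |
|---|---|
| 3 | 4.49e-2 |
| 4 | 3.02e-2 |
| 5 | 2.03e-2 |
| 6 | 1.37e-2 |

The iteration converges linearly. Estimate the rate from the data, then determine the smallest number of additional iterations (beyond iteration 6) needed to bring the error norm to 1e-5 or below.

19

Rate ρ ≈ ‖e_6‖/‖e_5‖ = 1.37e-2/2.03e-2 = 0.6749.
After j more steps, ‖e_{6+j}‖ ≈ 1.37e-2·ρ^j; need ρ^j ≤ 1e-5/1.37e-2 = 0.000729927.
j ≥ ln(0.000729927)/ln(0.6749) = -7.2226/-0.39319 = 18.369.
So 19 more iterations are needed.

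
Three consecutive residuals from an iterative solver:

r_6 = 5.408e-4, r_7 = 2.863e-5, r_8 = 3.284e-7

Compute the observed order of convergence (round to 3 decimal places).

1.520

p ≈ ln(r_8/r_7) / ln(r_7/r_6)
  = ln(3.284e-7/2.863e-5) / ln(2.863e-5/5.408e-4)
  = ln(0.0114705) / ln(0.0529401)
  = -4.467977 / -2.938594 ≈ 1.520447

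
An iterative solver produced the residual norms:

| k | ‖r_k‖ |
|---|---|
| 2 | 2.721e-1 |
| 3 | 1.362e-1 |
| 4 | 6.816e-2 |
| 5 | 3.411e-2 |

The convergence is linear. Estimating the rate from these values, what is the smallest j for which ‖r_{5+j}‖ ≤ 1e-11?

Rate ρ ≈ ‖r_5‖/‖r_4‖ = 3.411e-2/6.816e-2 = 0.5004.
After j more steps, ‖r_{5+j}‖ ≈ 3.411e-2·ρ^j; need ρ^j ≤ 1e-11/3.411e-2 = 2.93169e-10.
j ≥ ln(2.93169e-10)/ln(0.5004) = -21.9503/-0.69235 = 31.704.
So 32 more iterations are needed.

32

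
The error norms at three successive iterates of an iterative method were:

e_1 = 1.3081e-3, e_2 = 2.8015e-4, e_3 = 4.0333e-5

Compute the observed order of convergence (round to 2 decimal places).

p ≈ ln(e_3/e_2) / ln(e_2/e_1)
  = ln(4.0333e-5/2.8015e-4) / ln(2.8015e-4/1.3081e-3)
  = ln(0.143969) / ln(0.214166)
  = -1.93816 / -1.54100 ≈ 1.25773

1.26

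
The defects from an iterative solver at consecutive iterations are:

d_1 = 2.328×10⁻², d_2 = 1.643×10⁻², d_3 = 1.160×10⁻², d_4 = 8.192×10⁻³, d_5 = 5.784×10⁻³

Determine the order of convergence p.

Consecutive ratios: d_5/d_4 = 5.784×10⁻³/8.192×10⁻³ = 0.706055, d_4/d_3 = 8.192×10⁻³/1.160×10⁻² = 0.706207.
p ≈ ln(0.706055)/ln(0.706207) = -0.3481/-0.3478 ≈ 1.00.
So the convergence is linear (order 1).

1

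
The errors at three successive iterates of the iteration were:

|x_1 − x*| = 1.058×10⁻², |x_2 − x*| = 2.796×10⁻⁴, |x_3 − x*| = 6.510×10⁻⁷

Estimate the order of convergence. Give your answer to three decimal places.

p ≈ ln(|x_3 − x*|/|x_2 − x*|) / ln(|x_2 − x*|/|x_1 − x*|)
  = ln(6.510×10⁻⁷/2.796×10⁻⁴) / ln(2.796×10⁻⁴/1.058×10⁻²)
  = ln(0.00232833) / ln(0.0264272)
  = -6.062604 / -3.633361 ≈ 1.668594

1.669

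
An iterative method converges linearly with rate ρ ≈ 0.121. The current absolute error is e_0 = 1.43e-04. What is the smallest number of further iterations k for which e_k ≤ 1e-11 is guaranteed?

After k steps, e_k ≈ 1.43e-04·0.121^k.
Need 0.121^k ≤ 1e-11/1.43e-04 = 6.99301e-08.
k ≥ ln(6.99301e-08)/ln(0.121) = -16.4758/-2.11196 = 7.801.
Smallest integer k = 8.

8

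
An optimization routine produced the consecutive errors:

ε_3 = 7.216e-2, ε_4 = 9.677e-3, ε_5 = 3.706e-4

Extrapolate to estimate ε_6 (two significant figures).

First estimate the order: p ≈ ln(ε_5/ε_4) / ln(ε_4/ε_3) = ln(3.706e-4/9.677e-3)/ln(9.677e-3/7.216e-2) = ln(0.038297)/ln(0.134105) ≈ 1.6238.
Then ε_6 ≈ ε_5·(ε_5/ε_4)^p = 3.706e-4·(0.038297)^1.6238 = 3.706e-4·0.0050043 ≈ 1.855e-06.

1.9e-6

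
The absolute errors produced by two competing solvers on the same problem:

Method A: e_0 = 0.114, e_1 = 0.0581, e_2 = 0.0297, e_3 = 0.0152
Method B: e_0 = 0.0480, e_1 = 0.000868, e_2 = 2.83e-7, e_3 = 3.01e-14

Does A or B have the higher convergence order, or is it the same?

Method A: p ≈ ln(0.0152/0.0297)/ln(0.0297/0.0581) ≈ 1.00.
Method B: p ≈ ln(3.01e-14/2.83e-7)/ln(2.83e-7/0.000868) ≈ 2.00.
Method B has the higher order (≈2.0 vs ≈1.0).

B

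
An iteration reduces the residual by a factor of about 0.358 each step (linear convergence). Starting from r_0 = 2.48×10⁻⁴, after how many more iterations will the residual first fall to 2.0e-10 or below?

After k steps, r_k ≈ 2.48×10⁻⁴·0.358^k.
Need 0.358^k ≤ 2.0e-10/2.48×10⁻⁴ = 8.06452e-07.
k ≥ ln(8.06452e-07)/ln(0.358) = -14.0306/-1.02722 = 13.659.
Smallest integer k = 14.

14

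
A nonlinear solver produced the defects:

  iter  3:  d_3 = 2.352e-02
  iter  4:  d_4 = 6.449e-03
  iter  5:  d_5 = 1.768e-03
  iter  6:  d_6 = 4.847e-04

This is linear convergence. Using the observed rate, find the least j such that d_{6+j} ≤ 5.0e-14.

18

Rate ρ ≈ d_6/d_5 = 4.847e-04/1.768e-03 = 0.2742.
After j more steps, d_{6+j} ≈ 4.847e-04·ρ^j; need ρ^j ≤ 5.0e-14/4.847e-04 = 1.03157e-10.
j ≥ ln(1.03157e-10)/ln(0.2742) = -22.9948/-1.29390 = 17.772.
So 18 more iterations are needed.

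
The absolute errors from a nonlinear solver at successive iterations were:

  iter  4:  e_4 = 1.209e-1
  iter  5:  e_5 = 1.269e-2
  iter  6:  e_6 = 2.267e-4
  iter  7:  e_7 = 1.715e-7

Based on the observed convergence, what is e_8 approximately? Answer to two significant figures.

4.6e-13

First estimate the order: p ≈ ln(e_7/e_6) / ln(e_6/e_5) = ln(1.715e-7/2.267e-4)/ln(2.267e-4/1.269e-2) = ln(0.000756506)/ln(0.0178645) ≈ 1.7856.
Then e_8 ≈ e_7·(e_7/e_6)^p = 1.715e-7·(0.000756506)^1.7856 = 1.715e-7·2.67182e-06 ≈ 4.582e-13.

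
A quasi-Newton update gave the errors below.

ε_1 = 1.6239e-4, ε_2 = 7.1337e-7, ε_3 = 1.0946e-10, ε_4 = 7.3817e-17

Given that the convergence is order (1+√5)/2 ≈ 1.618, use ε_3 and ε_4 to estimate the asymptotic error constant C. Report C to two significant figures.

C ≈ ε_4 / ε_3^1.618
  = 7.3817e-17 / (1.0946e-10)^1.618
  = 7.3817e-17 / 7.64743e-17 ≈ 0.96525

0.97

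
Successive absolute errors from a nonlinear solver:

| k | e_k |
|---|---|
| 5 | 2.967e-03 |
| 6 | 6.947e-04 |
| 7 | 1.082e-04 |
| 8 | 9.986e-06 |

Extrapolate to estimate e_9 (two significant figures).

4.7e-7

First estimate the order: p ≈ ln(e_8/e_7) / ln(e_7/e_6) = ln(9.986e-06/1.082e-04)/ln(1.082e-04/6.947e-04) = ln(0.0922921)/ln(0.155751) ≈ 1.2814.
Then e_9 ≈ e_8·(e_8/e_7)^p = 9.986e-06·(0.0922921)^1.2814 = 9.986e-06·0.0472022 ≈ 4.714e-07.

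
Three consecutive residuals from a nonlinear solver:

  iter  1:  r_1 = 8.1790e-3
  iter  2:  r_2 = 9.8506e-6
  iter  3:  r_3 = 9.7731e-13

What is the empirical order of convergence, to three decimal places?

2.399

p ≈ ln(r_3/r_2) / ln(r_2/r_1)
  = ln(9.7731e-13/9.8506e-6) / ln(9.8506e-6/8.1790e-3)
  = ln(9.92132e-08) / ln(0.00120438)
  = -16.125995 / -6.721790 ≈ 2.399063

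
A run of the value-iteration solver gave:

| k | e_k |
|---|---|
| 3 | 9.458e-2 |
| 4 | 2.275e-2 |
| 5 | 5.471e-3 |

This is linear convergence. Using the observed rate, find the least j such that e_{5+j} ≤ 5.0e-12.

15

Rate ρ ≈ e_5/e_4 = 5.471e-3/2.275e-2 = 0.2405.
After j more steps, e_{5+j} ≈ 5.471e-3·ρ^j; need ρ^j ≤ 5.0e-12/5.471e-3 = 9.1391e-10.
j ≥ ln(9.1391e-10)/ln(0.2405) = -20.8133/-1.42504 = 14.605.
So 15 more iterations are needed.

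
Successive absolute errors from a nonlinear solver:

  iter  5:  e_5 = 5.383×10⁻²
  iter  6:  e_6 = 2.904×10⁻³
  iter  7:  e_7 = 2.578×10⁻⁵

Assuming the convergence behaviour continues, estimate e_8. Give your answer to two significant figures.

1.2e-8

First estimate the order: p ≈ ln(e_7/e_6) / ln(e_6/e_5) = ln(2.578×10⁻⁵/2.904×10⁻³)/ln(2.904×10⁻³/5.383×10⁻²) = ln(0.00887741)/ln(0.0539476) ≈ 1.6180.
Then e_8 ≈ e_7·(e_7/e_6)^p = 2.578×10⁻⁵·(0.00887741)^1.6180 = 2.578×10⁻⁵·0.000478991 ≈ 1.235e-08.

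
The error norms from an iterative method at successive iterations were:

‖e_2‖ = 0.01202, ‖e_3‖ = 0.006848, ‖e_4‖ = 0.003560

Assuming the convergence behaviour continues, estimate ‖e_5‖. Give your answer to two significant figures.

1.7e-3

First estimate the order: p ≈ ln(‖e_4‖/‖e_3‖) / ln(‖e_3‖/‖e_2‖) = ln(0.003560/0.006848)/ln(0.006848/0.01202) = ln(0.51986)/ln(0.569717) ≈ 1.1628.
Then ‖e_5‖ ≈ ‖e_4‖·(‖e_4‖/‖e_3‖)^p = 0.003560·(0.51986)^1.1628 = 0.003560·0.46734 ≈ 0.001664.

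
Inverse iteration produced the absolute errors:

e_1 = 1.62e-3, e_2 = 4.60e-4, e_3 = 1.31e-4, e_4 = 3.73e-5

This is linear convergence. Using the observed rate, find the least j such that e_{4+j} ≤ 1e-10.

11

Rate ρ ≈ e_4/e_3 = 3.73e-5/1.31e-4 = 0.2847.
After j more steps, e_{4+j} ≈ 3.73e-5·ρ^j; need ρ^j ≤ 1e-10/3.73e-5 = 2.68097e-06.
j ≥ ln(2.68097e-06)/ln(0.2847) = -12.8293/-1.25632 = 10.212.
So 11 more iterations are needed.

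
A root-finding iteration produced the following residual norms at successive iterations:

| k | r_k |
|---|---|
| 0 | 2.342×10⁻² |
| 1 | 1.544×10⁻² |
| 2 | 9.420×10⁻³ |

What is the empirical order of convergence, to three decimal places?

p ≈ ln(r_2/r_1) / ln(r_1/r_0)
  = ln(9.420×10⁻³/1.544×10⁻²) / ln(1.544×10⁻²/2.342×10⁻²)
  = ln(0.610104) / ln(0.659266)
  = -0.494126 / -0.416628 ≈ 1.186012

1.186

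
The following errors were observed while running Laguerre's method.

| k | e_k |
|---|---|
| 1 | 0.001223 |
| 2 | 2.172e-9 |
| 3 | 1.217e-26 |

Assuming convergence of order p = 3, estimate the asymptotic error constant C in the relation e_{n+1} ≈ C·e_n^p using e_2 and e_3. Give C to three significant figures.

1.19

C ≈ e_3 / e_2^3
  = 1.217e-26 / (2.172e-9)^3
  = 1.217e-26 / 1.02466e-26 ≈ 1.1877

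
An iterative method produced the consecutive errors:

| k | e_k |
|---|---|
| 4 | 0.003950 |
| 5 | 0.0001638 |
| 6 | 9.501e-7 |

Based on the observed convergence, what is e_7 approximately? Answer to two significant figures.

2.3e-10

First estimate the order: p ≈ ln(e_6/e_5) / ln(e_5/e_4) = ln(9.501e-7/0.0001638)/ln(0.0001638/0.003950) = ln(0.00580037)/ln(0.0414684) ≈ 1.6180.
Then e_7 ≈ e_6·(e_6/e_5)^p = 9.501e-7·(0.00580037)^1.6180 = 9.501e-7·0.000240587 ≈ 2.286e-10.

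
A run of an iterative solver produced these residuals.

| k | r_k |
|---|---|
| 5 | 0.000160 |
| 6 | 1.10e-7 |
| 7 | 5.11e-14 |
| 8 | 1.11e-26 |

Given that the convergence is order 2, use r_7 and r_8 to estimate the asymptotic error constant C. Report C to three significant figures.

C ≈ r_8 / r_7^2
  = 1.11e-26 / (5.11e-14)^2
  = 1.11e-26 / 2.61121e-27 ≈ 4.2509

4.25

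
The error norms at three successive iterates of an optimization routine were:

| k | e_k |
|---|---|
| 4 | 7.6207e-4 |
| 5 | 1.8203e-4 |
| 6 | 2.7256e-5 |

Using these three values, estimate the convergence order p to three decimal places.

1.326

p ≈ ln(e_6/e_5) / ln(e_5/e_4)
  = ln(2.7256e-5/1.8203e-4) / ln(1.8203e-4/7.6207e-4)
  = ln(0.149734) / ln(0.238863)
  = -1.898895 / -1.431865 ≈ 1.326169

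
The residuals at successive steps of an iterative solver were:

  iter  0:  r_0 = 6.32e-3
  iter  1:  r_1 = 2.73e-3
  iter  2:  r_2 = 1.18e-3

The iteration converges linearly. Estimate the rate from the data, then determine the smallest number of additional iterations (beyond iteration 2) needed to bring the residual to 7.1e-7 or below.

Rate ρ ≈ r_2/r_1 = 1.18e-3/2.73e-3 = 0.4322.
After j more steps, r_{2+j} ≈ 1.18e-3·ρ^j; need ρ^j ≤ 7.1e-7/1.18e-3 = 0.000601695.
j ≥ ln(0.000601695)/ln(0.4322) = -7.4158/-0.83887 = 8.840.
So 9 more iterations are needed.

9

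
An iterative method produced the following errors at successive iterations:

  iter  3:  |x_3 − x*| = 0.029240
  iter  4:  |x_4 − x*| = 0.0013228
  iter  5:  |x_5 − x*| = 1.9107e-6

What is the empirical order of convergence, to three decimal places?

2.113

p ≈ ln(|x_5 − x*|/|x_4 − x*|) / ln(|x_4 − x*|/|x_3 − x*|)
  = ln(1.9107e-6/0.0013228) / ln(0.0013228/0.029240)
  = ln(0.00144444) / ln(0.0452394)
  = -6.540034 / -3.095787 ≈ 2.112559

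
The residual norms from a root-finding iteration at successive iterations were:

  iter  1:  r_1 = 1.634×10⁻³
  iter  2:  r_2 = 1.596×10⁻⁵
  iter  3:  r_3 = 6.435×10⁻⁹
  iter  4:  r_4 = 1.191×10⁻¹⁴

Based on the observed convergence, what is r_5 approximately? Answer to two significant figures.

First estimate the order: p ≈ ln(r_4/r_3) / ln(r_3/r_2) = ln(1.191×10⁻¹⁴/6.435×10⁻⁹)/ln(6.435×10⁻⁹/1.596×10⁻⁵) = ln(1.85082e-06)/ln(0.000403195) ≈ 1.6888.
Then r_5 ≈ r_4·(r_4/r_3)^p = 1.191×10⁻¹⁴·(1.85082e-06)^1.6888 = 1.191×10⁻¹⁴·2.08317e-10 ≈ 2.481e-24.

2.5e-24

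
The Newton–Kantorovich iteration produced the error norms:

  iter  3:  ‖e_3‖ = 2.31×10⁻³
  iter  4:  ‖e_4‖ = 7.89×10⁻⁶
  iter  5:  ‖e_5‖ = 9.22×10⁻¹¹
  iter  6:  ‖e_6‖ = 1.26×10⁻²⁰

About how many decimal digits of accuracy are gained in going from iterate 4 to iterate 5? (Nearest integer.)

Digits gained ≈ log₁₀(‖e_4‖/‖e_5‖) = log₁₀(7.89×10⁻⁶/9.22×10⁻¹¹) = log₁₀(85574.8) ≈ 4.932.

5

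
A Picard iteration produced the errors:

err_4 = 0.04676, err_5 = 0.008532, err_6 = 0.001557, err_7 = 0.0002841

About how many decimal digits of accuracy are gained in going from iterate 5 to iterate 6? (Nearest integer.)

Digits gained ≈ log₁₀(err_5/err_6) = log₁₀(0.008532/0.001557) = log₁₀(5.47977) ≈ 0.739.

1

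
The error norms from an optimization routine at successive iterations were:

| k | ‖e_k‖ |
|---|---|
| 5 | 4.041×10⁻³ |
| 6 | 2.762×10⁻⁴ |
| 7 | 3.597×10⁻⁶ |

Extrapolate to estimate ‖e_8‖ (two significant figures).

3.2e-9

First estimate the order: p ≈ ln(‖e_7‖/‖e_6‖) / ln(‖e_6‖/‖e_5‖) = ln(3.597×10⁻⁶/2.762×10⁻⁴)/ln(2.762×10⁻⁴/4.041×10⁻³) = ln(0.0130232)/ln(0.0683494) ≈ 1.6179.
Then ‖e_8‖ ≈ ‖e_7‖·(‖e_7‖/‖e_6‖)^p = 3.597×10⁻⁶·(0.0130232)^1.6179 = 3.597×10⁻⁶·0.000890844 ≈ 3.204e-09.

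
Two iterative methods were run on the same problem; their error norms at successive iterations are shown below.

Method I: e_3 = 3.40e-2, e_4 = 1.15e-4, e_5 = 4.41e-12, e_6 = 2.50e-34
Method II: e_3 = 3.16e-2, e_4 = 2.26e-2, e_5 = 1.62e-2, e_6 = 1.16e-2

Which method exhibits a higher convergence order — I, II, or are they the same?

I

Method I: p ≈ ln(2.50e-34/4.41e-12)/ln(4.41e-12/1.15e-4) ≈ 3.00.
Method II: p ≈ ln(1.16e-2/1.62e-2)/ln(1.62e-2/2.26e-2) ≈ 1.00.
Method I has the higher order (≈3.0 vs ≈1.0).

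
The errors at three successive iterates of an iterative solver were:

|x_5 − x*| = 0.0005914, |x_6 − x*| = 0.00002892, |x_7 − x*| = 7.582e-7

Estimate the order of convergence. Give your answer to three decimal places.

p ≈ ln(|x_7 − x*|/|x_6 − x*|) / ln(|x_6 − x*|/|x_5 − x*|)
  = ln(7.582e-7/0.00002892) / ln(0.00002892/0.0005914)
  = ln(0.0262172) / ln(0.0489009)
  = -3.641340 / -3.017959 ≈ 1.206557

1.207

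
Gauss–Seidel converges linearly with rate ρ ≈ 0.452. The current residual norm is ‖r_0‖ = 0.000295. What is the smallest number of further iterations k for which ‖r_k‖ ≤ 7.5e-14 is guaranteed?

After k steps, ‖r_k‖ ≈ 0.000295·0.452^k.
Need 0.452^k ≤ 7.5e-14/0.000295 = 2.54237e-10.
k ≥ ln(2.54237e-10)/ln(0.452) = -22.0928/-0.79407 = 27.822.
Smallest integer k = 28.

28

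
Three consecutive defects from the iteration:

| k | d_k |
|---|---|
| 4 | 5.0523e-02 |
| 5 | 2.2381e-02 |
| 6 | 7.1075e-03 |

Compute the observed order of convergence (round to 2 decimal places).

1.41

p ≈ ln(d_6/d_5) / ln(d_5/d_4)
  = ln(7.1075e-03/2.2381e-02) / ln(2.2381e-02/5.0523e-02)
  = ln(0.317568) / ln(0.442986)
  = -1.14706 / -0.81422 ≈ 1.40878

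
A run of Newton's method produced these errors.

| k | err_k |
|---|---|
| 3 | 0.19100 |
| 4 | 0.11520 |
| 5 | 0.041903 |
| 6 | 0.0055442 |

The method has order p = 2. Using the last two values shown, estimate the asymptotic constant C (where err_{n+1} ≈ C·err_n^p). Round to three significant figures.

C ≈ err_6 / err_5^2
  = 0.0055442 / (0.041903)^2
  = 0.0055442 / 0.00175586 ≈ 3.1575

3.16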